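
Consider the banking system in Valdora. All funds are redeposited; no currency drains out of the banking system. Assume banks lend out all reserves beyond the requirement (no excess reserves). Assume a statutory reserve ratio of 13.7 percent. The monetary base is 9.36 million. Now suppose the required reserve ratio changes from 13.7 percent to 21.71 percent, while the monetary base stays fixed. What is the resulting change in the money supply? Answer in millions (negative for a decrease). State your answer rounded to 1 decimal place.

-25.2 million

Initially m₁ = 1 / (0.137) ≈ 7.2993, so M₁ = 7.2993 × 9.36 ≈ 68.3214 million.
After the change m₂ = 1 / (0.2171) ≈ 4.6062, so M₂ = 4.6062 × 9.36 ≈ 43.114 million.
ΔM = M₂ − M₁ = 43.114 − 68.3214 = -25.2074 million.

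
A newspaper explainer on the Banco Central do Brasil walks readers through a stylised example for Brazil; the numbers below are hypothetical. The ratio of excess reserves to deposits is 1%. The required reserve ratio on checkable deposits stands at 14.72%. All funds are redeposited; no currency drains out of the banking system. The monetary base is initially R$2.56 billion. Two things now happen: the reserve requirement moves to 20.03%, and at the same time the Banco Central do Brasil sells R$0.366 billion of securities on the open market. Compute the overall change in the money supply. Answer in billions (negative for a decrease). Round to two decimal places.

Before: m₁ = 1 / (0.1472 + 0.01) ≈ 6.3613, MB₁ = 2.56, so M₁ = 6.3613 × 2.56 ≈ 16.2849 billion.
After: m₂ = 1 / (0.2003 + 0.01) ≈ 4.7551, MB₂ = 2.56 − 0.366 = 2.194, so M₂ = 4.7551 × 2.194 ≈ 10.4327 billion.
ΔM = M₂ − M₁ = 10.4327 − 16.2849 = -5.8522 billion.

-5.85 billion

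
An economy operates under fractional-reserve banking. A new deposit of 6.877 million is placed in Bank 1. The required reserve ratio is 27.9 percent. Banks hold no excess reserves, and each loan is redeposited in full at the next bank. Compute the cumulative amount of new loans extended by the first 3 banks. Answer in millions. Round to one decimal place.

Bank i lends (1 − rr)^i of the original deposit: Bank 1 lends 6.877·0.7210 ≈ 4.9583, Bank 2 lends 6.877·0.7210² ≈ 3.5749, and so on.
Summing a geometric series: total = 6.877·[0.7210·(1 − 0.7210^3) / (1 − 0.7210)] ≈ 11.1108 million.

11.1 million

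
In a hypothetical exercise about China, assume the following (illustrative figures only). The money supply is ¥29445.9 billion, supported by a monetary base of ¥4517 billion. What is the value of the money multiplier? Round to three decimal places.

6.519

The money multiplier is m = M / MB = 29445.9 / 4517 ≈ 6.51891.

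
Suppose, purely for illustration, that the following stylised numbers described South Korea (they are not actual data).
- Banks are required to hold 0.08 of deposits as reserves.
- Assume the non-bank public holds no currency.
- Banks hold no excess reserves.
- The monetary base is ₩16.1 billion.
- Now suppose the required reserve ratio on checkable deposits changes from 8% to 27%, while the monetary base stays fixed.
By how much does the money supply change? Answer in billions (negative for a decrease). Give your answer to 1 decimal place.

-141.6 billion

Initially m₁ = 1 / (0.08) = 12.5, so M₁ = 12.5 × 16.1 = 201.25 billion.
After the change m₂ = 1 / (0.27) ≈ 3.7037, so M₂ = 3.7037 × 16.1 ≈ 59.6296 billion.
ΔM = M₂ − M₁ = 59.6296 − 201.25 = -141.6204 billion.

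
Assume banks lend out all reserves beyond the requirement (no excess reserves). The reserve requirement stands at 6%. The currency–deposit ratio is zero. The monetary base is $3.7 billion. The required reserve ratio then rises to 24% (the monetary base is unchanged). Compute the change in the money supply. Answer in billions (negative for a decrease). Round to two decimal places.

Initially m₁ = 1 / (0.06) ≈ 16.6667, so M₁ = 16.6667 × 3.7 ≈ 61.6668 billion.
After the change m₂ = 1 / (0.24) ≈ 4.1667, so M₂ = 4.1667 × 3.7 ≈ 15.4168 billion.
ΔM = M₂ − M₁ = 15.4168 − 61.6668 = -46.25 billion.

-46.25 billion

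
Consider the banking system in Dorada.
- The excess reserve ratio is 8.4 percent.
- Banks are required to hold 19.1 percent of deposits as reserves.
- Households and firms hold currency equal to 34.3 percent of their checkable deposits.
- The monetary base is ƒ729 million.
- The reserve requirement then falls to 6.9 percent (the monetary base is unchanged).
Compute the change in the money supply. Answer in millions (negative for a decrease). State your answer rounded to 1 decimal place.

Initially m₁ = (1 + 0.343) / (0.191 + 0.084 + 0.343) ≈ 2.17314, so M₁ = 2.17314 × 729 ≈ 1584.2191 million.
After the change m₂ = (1 + 0.343) / (0.069 + 0.084 + 0.343) ≈ 2.70766, so M₂ = 2.70766 × 729 ≈ 1973.8841 million.
ΔM = M₂ − M₁ = 1973.8841 − 1584.2191 = 389.665 million.

ƒ389.7 million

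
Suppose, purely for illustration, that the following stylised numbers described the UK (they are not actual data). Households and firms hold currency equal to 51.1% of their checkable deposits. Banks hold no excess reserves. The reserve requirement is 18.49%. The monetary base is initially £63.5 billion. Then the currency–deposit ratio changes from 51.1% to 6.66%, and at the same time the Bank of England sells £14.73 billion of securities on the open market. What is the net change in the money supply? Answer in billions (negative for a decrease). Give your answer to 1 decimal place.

Before: m₁ = (1 + 0.511) / (0.1849 + 0.511) ≈ 2.1713, MB₁ = 63.5, so M₁ = 2.1713 × 63.5 ≈ 137.8776 billion.
After: m₂ = (1 + 0.0666) / (0.1849 + 0.0666) ≈ 4.2410, MB₂ = 63.5 − 14.73 = 48.77, so M₂ = 4.2410 × 48.77 ≈ 206.8336 billion.
ΔM = M₂ − M₁ = 206.8336 − 137.8776 = 68.956 billion.

£69.0 billion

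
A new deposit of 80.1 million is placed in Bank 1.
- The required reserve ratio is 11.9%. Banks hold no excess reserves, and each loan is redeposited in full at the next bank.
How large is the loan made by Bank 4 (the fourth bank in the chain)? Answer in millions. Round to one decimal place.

48.3 million

Each bank lends a fraction (1 − rr) = 0.8810 of the deposit it receives, so Bank 4 receives 80.1·0.8810^3 and lends 80.1·0.8810^4 ≈ 48.2543 million.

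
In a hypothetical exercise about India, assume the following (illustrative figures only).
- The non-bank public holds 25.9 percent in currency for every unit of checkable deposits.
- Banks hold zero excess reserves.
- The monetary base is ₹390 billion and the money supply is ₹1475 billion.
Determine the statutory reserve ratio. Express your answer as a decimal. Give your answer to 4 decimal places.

0.0739

Using m = M/MB = 1475/390 ≈ 3.782051. Since m = (1 + c)/(c + rr + e), the denominator satisfies c + rr + e = (1 + c)/m = (1 + 0.259) / 3.782051 ≈ 0.332888.
With c = 0.259 and e = 0, the statutory reserve ratio is 0.332888 − 0.259 − 0 = 0.073888.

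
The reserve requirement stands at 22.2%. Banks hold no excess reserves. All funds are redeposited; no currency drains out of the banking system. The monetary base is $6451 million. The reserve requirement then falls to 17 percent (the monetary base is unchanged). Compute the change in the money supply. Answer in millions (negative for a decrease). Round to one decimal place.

Initially m₁ = 1 / (0.222) ≈ 4.504505, so M₁ = 4.504505 × 6451 ≈ 29058.5618 million.
After the change m₂ = 1 / (0.17) ≈ 5.882353, so M₂ = 5.882353 × 6451 ≈ 37947.0592 million.
ΔM = M₂ − M₁ = 37947.0592 − 29058.5618 = 8888.4974 million.

$8888.5 million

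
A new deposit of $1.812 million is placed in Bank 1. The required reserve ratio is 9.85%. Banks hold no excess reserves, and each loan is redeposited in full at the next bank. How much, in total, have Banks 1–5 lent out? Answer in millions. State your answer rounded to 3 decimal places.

Bank i lends (1 − rr)^i of the original deposit: Bank 1 lends 1.812·0.9015 ≈ 1.6335, Bank 2 lends 1.812·0.9015² ≈ 1.4726, and so on.
Summing a geometric series: total = 1.812·[0.9015·(1 − 0.9015^5) / (1 − 0.9015)] ≈ 6.7094 million.

$6.709 million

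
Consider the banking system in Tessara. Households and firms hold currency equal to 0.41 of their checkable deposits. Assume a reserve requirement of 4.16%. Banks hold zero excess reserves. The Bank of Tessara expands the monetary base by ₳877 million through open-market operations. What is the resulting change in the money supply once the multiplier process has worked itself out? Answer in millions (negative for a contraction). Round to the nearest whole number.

The money multiplier is m = (1 + c) / (rr + c) = (1 + 0.41) / (0.0416 + 0.41) ≈ 3.1222.
The purchase adds 877 million of base, so ΔM = m × ΔMB = 3.1222 × (+877) = 2738.1694 million.

₳2738 million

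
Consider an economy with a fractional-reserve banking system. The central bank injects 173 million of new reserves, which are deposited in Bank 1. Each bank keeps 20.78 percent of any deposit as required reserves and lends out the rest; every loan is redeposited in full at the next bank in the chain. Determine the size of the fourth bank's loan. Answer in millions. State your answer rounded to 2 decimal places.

Each bank lends a fraction (1 − rr) = 0.7922 of the deposit it receives, so Bank 4 receives 173·0.7922^3 and lends 173·0.7922^4 ≈ 68.1374 million.

68.14 million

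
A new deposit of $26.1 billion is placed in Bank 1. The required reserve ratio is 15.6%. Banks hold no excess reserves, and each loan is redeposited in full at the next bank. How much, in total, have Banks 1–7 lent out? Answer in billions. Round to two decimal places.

Bank i lends (1 − rr)^i of the original deposit: Bank 1 lends 26.1·0.8440 = 22.0284, Bank 2 lends 26.1·0.8440² ≈ 18.5920, and so on.
Summing a geometric series: total = 26.1·[0.8440·(1 − 0.8440^7) / (1 − 0.8440)] ≈ 98.1297 billion.

$98.13 billion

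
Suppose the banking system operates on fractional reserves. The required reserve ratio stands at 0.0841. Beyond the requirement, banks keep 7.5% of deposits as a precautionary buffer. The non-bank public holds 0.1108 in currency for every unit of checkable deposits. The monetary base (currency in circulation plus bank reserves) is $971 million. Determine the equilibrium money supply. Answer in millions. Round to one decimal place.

$3996.2 million

The money multiplier is m = (1 + c) / (rr + e + c) = (1 + 0.1108) / (0.0841 + 0.075 + 0.1108) ≈ 4.11560.
So M = m × MB = 4.11560 × 971 = 3996.2476 million.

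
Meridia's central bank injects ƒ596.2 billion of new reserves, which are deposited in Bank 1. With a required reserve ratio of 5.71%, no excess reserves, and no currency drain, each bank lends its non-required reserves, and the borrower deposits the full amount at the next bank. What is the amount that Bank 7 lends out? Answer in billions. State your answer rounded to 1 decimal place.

Each bank lends a fraction (1 − rr) = 0.9429 of the deposit it receives, so Bank 7 receives 596.2·0.9429^6 and lends 596.2·0.9429^7 ≈ 395.0494 billion.

ƒ395.0 billion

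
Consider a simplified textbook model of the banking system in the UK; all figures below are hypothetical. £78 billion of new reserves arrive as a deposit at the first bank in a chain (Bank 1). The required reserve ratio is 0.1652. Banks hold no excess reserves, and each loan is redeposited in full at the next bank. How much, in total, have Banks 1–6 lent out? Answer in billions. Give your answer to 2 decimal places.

Bank i lends (1 − rr)^i of the original deposit: Bank 1 lends 78·0.8348 = 65.1144, Bank 2 lends 78·0.8348² ≈ 54.3575, and so on.
Summing a geometric series: total = 78·[0.8348·(1 − 0.8348^6) / (1 − 0.8348)] ≈ 260.7532 billion.

£260.75 billion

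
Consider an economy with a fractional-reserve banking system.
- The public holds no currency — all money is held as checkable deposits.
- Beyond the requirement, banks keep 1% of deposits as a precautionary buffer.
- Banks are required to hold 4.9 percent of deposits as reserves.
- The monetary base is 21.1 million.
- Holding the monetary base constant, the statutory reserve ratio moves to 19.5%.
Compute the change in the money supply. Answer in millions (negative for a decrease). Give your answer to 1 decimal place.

Initially m₁ = 1 / (0.049 + 0.01) ≈ 16.9492, so M₁ = 16.9492 × 21.1 ≈ 357.6281 million.
After the change m₂ = 1 / (0.195 + 0.01) ≈ 4.8780, so M₂ = 4.8780 × 21.1 = 102.9258 million.
ΔM = M₂ − M₁ = 102.9258 − 357.6281 = -254.7023 million.

-254.7 million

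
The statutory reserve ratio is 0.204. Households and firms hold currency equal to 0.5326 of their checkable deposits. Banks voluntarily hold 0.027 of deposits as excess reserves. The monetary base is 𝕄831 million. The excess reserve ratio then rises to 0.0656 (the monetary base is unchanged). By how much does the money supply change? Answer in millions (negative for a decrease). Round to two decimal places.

-80.25 million

Initially m₁ = (1 + 0.5326) / (0.204 + 0.027 + 0.5326) ≈ 2.007072, so M₁ = 2.007072 × 831 ≈ 1667.8768 million.
After the change m₂ = (1 + 0.5326) / (0.204 + 0.0656 + 0.5326) ≈ 1.910496, so M₂ = 1.910496 × 831 ≈ 1587.6222 million.
ΔM = M₂ − M₁ = 1587.6222 − 1667.8768 = -80.2546 million.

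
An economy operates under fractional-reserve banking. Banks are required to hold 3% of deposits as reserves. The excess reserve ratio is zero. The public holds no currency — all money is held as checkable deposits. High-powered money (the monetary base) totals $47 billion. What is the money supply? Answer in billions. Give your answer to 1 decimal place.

With no currency drain or excess reserves, the money multiplier is m = 1/rr = 1/0.03 ≈ 33.3333.
Money supply M = m × MB = 33.3333 × 47 = 1566.6651 billion.

$1566.7 billion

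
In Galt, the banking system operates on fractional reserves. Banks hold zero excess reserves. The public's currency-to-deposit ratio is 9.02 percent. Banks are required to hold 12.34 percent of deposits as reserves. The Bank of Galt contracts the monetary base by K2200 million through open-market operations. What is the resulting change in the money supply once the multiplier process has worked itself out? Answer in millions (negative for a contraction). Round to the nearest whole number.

The money multiplier is m = (1 + c) / (rr + c) = (1 + 0.0902) / (0.1234 + 0.0902) ≈ 5.10393.
The sale removes 2200 million of base, so ΔM = m × ΔMB = 5.10393 × (−2200) = -11228.646 million.

-11229 million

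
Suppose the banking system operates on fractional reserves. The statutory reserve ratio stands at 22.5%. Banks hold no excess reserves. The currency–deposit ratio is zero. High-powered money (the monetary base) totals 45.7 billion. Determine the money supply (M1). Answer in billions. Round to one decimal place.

203.1 billion

With no currency drain or excess reserves, the money multiplier is m = 1/rr = 1/0.225 ≈ 4.4444.
Money supply M = m × MB = 4.4444 × 45.7 ≈ 203.1091 billion.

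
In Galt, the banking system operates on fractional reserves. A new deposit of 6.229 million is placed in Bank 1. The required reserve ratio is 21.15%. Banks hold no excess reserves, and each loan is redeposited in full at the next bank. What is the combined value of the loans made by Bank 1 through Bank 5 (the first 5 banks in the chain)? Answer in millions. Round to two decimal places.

16.14 million

Bank i lends (1 − rr)^i of the original deposit: Bank 1 lends 6.229·0.7885 ≈ 4.9116, Bank 2 lends 6.229·0.7885² ≈ 3.8728, and so on.
Summing a geometric series: total = 6.229·[0.7885·(1 − 0.7885^5) / (1 − 0.7885)] ≈ 16.1444 million.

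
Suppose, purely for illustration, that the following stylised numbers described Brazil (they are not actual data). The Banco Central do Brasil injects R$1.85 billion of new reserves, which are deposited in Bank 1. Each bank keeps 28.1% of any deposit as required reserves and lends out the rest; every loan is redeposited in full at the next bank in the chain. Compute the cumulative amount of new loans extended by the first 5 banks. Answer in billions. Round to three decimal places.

R$3.824 billion

Bank i lends (1 − rr)^i of the original deposit: Bank 1 lends 1.85·0.7190 ≈ 1.3301, Bank 2 lends 1.85·0.7190² ≈ 0.9564, and so on.
Summing a geometric series: total = 1.85·[0.7190·(1 − 0.7190^5) / (1 − 0.7190)] ≈ 3.8241 billion.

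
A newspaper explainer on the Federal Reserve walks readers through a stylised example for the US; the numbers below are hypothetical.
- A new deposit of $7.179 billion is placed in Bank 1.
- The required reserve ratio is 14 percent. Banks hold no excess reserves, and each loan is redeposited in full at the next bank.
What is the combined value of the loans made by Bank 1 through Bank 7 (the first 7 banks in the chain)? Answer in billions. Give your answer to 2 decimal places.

$28.76 billion

Bank i lends (1 − rr)^i of the original deposit: Bank 1 lends 7.179·0.8600 ≈ 6.1739, Bank 2 lends 7.179·0.8600² ≈ 5.3096, and so on.
Summing a geometric series: total = 7.179·[0.8600·(1 − 0.8600^7) / (1 − 0.8600)] ≈ 28.7561 billion.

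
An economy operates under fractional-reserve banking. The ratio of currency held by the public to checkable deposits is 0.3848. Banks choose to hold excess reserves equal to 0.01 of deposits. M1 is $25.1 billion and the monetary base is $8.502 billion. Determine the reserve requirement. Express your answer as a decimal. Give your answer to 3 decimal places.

Using m = M/MB = 25.1/8.502 ≈ 2.952247. Since m = (1 + c)/(c + rr + e), the denominator satisfies c + rr + e = (1 + c)/m = (1 + 0.3848) / 2.952247 ≈ 0.469066.
With c = 0.3848 and e = 0.01, the reserve requirement is 0.469066 − 0.3848 − 0.01 = 0.074266.

0.074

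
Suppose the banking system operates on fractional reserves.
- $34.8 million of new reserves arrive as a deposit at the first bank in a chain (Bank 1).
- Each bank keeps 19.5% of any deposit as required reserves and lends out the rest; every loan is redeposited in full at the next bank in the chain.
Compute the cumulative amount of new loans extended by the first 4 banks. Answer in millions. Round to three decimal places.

Bank i lends (1 − rr)^i of the original deposit: Bank 1 lends 34.8·0.8050 = 28.0140, Bank 2 lends 34.8·0.8050² ≈ 22.5513, and so on.
Summing a geometric series: total = 34.8·[0.8050·(1 − 0.8050^4) / (1 − 0.8050)] ≈ 83.3328 million.

$83.333 million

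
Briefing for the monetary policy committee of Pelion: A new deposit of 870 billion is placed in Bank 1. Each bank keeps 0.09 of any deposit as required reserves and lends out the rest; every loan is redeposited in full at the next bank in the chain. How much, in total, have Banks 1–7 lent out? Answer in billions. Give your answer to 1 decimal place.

Bank i lends (1 − rr)^i of the original deposit: Bank 1 lends 870·0.9100 = 791.7000, Bank 2 lends 870·0.9100² = 720.4470, and so on.
Summing a geometric series: total = 870·[0.9100·(1 − 0.9100^7) / (1 − 0.9100)] ≈ 4250.8922 billion.

4250.9 billion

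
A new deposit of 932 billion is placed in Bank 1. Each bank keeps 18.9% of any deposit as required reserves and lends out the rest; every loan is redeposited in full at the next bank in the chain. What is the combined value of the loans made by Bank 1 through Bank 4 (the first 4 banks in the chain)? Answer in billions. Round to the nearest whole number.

2269 billion

Bank i lends (1 − rr)^i of the original deposit: Bank 1 lends 932·0.8110 = 755.8520, Bank 2 lends 932·0.8110² ≈ 612.9960, and so on.
Summing a geometric series: total = 932·[0.8110·(1 − 0.8110^4) / (1 − 0.8110)] ≈ 2269.1680 billion.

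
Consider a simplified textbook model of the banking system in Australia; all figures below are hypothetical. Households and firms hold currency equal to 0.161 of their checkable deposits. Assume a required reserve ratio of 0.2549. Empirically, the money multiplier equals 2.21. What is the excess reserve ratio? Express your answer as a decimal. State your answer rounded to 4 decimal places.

0.1094

Using m = 2.21. Since m = (1 + c)/(c + rr + e), the denominator satisfies c + rr + e = (1 + c)/m = (1 + 0.161) / 2.21 ≈ 0.525339.
With c = 0.161 and rr = 0.2549, the excess reserve ratio is 0.525339 − 0.161 − 0.2549 = 0.109439.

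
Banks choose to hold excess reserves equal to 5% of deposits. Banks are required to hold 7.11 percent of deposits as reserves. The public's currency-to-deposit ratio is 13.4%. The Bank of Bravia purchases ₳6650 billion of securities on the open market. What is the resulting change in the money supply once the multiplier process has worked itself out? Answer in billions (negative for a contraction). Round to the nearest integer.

The money multiplier is m = (1 + c) / (rr + e + c) = (1 + 0.134) / (0.0711 + 0.05 + 0.134) ≈ 4.44532.
The purchase adds 6650 billion of base, so ΔM = m × ΔMB = 4.44532 × (+6650) = 29561.378 billion.

₳29561 billion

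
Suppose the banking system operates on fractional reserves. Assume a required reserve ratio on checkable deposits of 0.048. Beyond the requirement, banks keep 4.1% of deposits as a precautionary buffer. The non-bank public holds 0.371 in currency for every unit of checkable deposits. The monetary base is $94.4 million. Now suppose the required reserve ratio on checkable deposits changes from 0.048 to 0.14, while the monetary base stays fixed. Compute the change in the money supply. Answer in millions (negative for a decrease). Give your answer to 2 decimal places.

Initially m₁ = (1 + 0.371) / (0.048 + 0.041 + 0.371) ≈ 2.98043, so M₁ = 2.98043 × 94.4 ≈ 281.3526 million.
After the change m₂ = (1 + 0.371) / (0.14 + 0.041 + 0.371) ≈ 2.48370, so M₂ = 2.48370 × 94.4 ≈ 234.4613 million.
ΔM = M₂ − M₁ = 234.4613 − 281.3526 = -46.8913 million.

-46.89 million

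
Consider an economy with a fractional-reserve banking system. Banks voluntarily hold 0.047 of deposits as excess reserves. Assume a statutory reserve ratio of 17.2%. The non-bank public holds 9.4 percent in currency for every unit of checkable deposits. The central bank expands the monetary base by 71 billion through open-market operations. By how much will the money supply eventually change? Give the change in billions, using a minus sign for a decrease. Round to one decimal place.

248.2 billion

The money multiplier is m = (1 + c) / (rr + e + c) = (1 + 0.094) / (0.172 + 0.047 + 0.094) ≈ 3.4952.
The purchase adds 71 billion of base, so ΔM = m × ΔMB = 3.4952 × (+71) = 248.1592 billion.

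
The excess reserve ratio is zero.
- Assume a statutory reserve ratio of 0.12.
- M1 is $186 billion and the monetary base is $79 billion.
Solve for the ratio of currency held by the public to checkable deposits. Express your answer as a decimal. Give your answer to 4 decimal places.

Using m = M/MB = 186/79 ≈ 2.354430. From m = (1 + c)/(c + rr + e), rearranging gives 1 + c = m·(c + rr + e), so c·(1 − m) = m·(rr + e) − 1.
Hence c = [m·(rr + e) − 1]/(1 − m) = [2.354430 × (0.12 + 0) − 1] / (1 − 2.354430) ≈ 0.529720.

0.5297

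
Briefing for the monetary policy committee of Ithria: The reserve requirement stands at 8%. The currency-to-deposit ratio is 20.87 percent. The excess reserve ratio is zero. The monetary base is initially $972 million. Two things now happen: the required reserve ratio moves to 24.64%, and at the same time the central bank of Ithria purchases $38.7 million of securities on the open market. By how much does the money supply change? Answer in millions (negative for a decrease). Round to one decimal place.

Before: m₁ = (1 + 0.2087) / (0.08 + 0.2087) ≈ 4.186699, MB₁ = 972, so M₁ = 4.186699 × 972 ≈ 4069.4714 million.
After: m₂ = (1 + 0.2087) / (0.2464 + 0.2087) ≈ 2.655900, MB₂ = 972 + 38.7 = 1010.7, so M₂ = 2.655900 × 1010.7 ≈ 2684.3181 million.
ΔM = M₂ − M₁ = 2684.3181 − 4069.4714 = -1385.1533 million.

-1385.2 million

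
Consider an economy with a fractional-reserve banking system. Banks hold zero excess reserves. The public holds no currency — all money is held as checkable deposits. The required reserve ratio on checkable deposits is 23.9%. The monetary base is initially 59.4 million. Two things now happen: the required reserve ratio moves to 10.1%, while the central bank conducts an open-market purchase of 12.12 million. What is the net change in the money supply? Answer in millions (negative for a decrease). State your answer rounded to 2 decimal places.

459.58 million

Before: m₁ = 1 / (0.239) ≈ 4.18410, MB₁ = 59.4, so M₁ = 4.18410 × 59.4 ≈ 248.5355 million.
After: m₂ = 1 / (0.101) ≈ 9.90099, MB₂ = 59.4 + 12.12 = 71.52, so M₂ = 9.90099 × 71.52 ≈ 708.1188 million.
ΔM = M₂ − M₁ = 708.1188 − 248.5355 = 459.5833 million.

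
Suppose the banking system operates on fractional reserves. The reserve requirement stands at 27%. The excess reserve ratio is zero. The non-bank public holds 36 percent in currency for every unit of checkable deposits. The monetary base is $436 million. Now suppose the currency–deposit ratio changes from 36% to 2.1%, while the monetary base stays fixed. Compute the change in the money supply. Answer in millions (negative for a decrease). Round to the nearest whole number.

$589 million

Initially m₁ = (1 + 0.36) / (0.27 + 0.36) ≈ 2.1587, so M₁ = 2.1587 × 436 = 941.1932 million.
After the change m₂ = (1 + 0.021) / (0.27 + 0.021) ≈ 3.5086, so M₂ = 3.5086 × 436 = 1529.7496 million.
ΔM = M₂ − M₁ = 1529.7496 − 941.1932 = 588.5564 million.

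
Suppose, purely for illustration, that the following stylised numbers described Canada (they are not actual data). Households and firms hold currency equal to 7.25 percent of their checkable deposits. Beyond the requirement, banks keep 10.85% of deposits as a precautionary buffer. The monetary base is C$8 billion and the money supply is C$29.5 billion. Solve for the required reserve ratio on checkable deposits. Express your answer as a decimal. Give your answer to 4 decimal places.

0.1098

Using m = M/MB = 29.5/8 = 3.687500. Since m = (1 + c)/(c + rr + e), the denominator satisfies c + rr + e = (1 + c)/m = (1 + 0.0725) / 3.687500 ≈ 0.290847.
With c = 0.0725 and e = 0.1085, the required reserve ratio on checkable deposits is 0.290847 − 0.0725 − 0.1085 = 0.109847.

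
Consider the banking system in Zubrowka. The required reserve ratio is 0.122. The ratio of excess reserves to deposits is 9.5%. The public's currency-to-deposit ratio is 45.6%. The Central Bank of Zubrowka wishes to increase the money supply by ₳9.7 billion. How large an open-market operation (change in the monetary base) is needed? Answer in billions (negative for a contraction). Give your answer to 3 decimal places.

₳4.484 billion

The money multiplier is m = (1 + c) / (rr + e + c) = (1 + 0.456) / (0.122 + 0.095 + 0.456) ≈ 2.16345.
ΔMB = ΔM / m = (+9.7) / 2.16345 ≈ 4.4836 billion.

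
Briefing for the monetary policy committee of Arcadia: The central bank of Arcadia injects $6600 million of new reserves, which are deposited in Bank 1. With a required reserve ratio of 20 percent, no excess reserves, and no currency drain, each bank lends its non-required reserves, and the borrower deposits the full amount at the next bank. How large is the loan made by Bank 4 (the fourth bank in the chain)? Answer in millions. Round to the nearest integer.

Each bank lends a fraction (1 − rr) = 0.8000 of the deposit it receives, so Bank 4 receives 6600·0.8000^3 and lends 6600·0.8000^4 = 2703.3600 million.

$2703 million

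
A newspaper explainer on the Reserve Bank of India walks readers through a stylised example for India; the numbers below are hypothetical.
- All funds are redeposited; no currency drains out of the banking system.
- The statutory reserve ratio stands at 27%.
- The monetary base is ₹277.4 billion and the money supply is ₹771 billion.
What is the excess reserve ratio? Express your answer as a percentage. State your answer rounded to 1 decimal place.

9.0%

Using m = M/MB = 771/277.4 ≈ 2.779380. Since m = (1 + c)/(c + rr + e), the denominator satisfies c + rr + e = (1 + c)/m = (1 + 0) / 2.779380 ≈ 0.359792.
With c = 0 and rr = 0.27, the excess reserve ratio is 0.359792 − 0 − 0.27 = 0.089792.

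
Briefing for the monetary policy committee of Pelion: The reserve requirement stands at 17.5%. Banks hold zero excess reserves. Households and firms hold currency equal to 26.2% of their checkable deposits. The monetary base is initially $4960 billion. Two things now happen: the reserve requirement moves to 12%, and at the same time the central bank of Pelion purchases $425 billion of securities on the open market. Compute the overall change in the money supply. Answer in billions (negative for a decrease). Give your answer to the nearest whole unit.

$3466 billion

Before: m₁ = (1 + 0.262) / (0.175 + 0.262) ≈ 2.88787, MB₁ = 4960, so M₁ = 2.88787 × 4960 = 14323.8352 billion.
After: m₂ = (1 + 0.262) / (0.12 + 0.262) ≈ 3.30366, MB₂ = 4960 + 425 = 5385, so M₂ = 3.30366 × 5385 = 17790.2091 billion.
ΔM = M₂ − M₁ = 17790.2091 − 14323.8352 = 3466.3739 billion.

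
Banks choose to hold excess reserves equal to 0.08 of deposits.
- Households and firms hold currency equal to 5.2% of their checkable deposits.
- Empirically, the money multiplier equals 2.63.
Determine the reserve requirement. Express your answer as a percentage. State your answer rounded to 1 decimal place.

26.8%

Using m = 2.63. Since m = (1 + c)/(c + rr + e), the denominator satisfies c + rr + e = (1 + c)/m = (1 + 0.052) / 2.63 = 0.400000.
With c = 0.052 and e = 0.08, the reserve requirement is 0.400000 − 0.052 − 0.08 = 0.268.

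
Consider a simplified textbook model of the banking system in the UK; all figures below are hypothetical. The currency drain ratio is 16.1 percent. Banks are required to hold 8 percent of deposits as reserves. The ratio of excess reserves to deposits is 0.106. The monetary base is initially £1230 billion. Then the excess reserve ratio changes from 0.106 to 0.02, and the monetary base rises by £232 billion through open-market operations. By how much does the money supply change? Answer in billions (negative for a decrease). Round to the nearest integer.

Before: m₁ = (1 + 0.161) / (0.08 + 0.106 + 0.161) ≈ 3.34582, MB₁ = 1230, so M₁ = 3.34582 × 1230 = 4115.3586 billion.
After: m₂ = (1 + 0.161) / (0.08 + 0.02 + 0.161) ≈ 4.44828, MB₂ = 1230 + 232 = 1462, so M₂ = 4.44828 × 1462 ≈ 6503.3854 billion.
ΔM = M₂ − M₁ = 6503.3854 − 4115.3586 = 2388.0268 billion.

£2388 billion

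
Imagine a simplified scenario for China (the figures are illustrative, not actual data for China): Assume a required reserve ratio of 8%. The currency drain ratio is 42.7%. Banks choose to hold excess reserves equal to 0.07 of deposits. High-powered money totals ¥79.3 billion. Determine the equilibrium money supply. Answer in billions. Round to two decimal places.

The money multiplier is m = (1 + c) / (rr + e + c) = (1 + 0.427) / (0.08 + 0.07 + 0.427) ≈ 2.47314.
So M = m × MB = 2.47314 × 79.3 ≈ 196.12 billion.

¥196.12 billion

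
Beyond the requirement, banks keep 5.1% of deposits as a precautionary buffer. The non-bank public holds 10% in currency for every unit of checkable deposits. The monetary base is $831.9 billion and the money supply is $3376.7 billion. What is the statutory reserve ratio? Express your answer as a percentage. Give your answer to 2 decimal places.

Using m = M/MB = 3376.7/831.9 ≈ 4.059022. Since m = (1 + c)/(c + rr + e), the denominator satisfies c + rr + e = (1 + c)/m = (1 + 0.1) / 4.059022 ≈ 0.271001.
With c = 0.1 and e = 0.051, the statutory reserve ratio is 0.271001 − 0.1 − 0.051 = 0.120001.

12.00%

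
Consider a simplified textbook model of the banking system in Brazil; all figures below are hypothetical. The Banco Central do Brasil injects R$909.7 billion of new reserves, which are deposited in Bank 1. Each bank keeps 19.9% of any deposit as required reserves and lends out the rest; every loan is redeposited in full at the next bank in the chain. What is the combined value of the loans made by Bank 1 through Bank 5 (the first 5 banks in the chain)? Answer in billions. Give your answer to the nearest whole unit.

Bank i lends (1 − rr)^i of the original deposit: Bank 1 lends 909.7·0.8010 = 728.6697, Bank 2 lends 909.7·0.8010² ≈ 583.6644, and so on.
Summing a geometric series: total = 909.7·[0.8010·(1 − 0.8010^5) / (1 − 0.8010)] ≈ 2454.2872 billion.

R$2454 billion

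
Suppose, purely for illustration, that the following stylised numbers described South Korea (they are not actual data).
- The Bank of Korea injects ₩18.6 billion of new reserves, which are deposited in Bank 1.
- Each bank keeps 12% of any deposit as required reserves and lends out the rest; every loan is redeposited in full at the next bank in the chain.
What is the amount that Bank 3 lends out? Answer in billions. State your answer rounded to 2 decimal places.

₩12.68 billion

Each bank lends a fraction (1 − rr) = 0.8800 of the deposit it receives, so Bank 3 receives 18.6·0.8800^2 and lends 18.6·0.8800^3 ≈ 12.6754 billion.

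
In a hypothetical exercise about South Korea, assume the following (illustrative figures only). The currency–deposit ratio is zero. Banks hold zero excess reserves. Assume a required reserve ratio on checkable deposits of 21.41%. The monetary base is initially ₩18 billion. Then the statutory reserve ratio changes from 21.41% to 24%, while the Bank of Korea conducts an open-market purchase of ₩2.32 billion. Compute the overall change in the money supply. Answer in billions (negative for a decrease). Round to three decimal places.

Before: m₁ = 1 / (0.2141) ≈ 4.670715, MB₁ = 18, so M₁ = 4.670715 × 18 ≈ 84.0729 billion.
After: m₂ = 1 / (0.24) ≈ 4.166667, MB₂ = 18 + 2.32 = 20.32, so M₂ = 4.166667 × 20.32 ≈ 84.6667 billion.
ΔM = M₂ − M₁ = 84.6667 − 84.0729 = 0.5938 billion.

₩0.594 billion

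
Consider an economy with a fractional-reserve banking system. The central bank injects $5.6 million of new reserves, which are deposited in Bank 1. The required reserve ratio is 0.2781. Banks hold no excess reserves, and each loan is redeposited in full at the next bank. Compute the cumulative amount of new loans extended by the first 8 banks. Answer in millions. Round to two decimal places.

Bank i lends (1 − rr)^i of the original deposit: Bank 1 lends 5.6·0.7219 ≈ 4.0426, Bank 2 lends 5.6·0.7219² ≈ 2.9184, and so on.
Summing a geometric series: total = 5.6·[0.7219·(1 − 0.7219^8) / (1 − 0.7219)] ≈ 13.4644 million.

$13.46 million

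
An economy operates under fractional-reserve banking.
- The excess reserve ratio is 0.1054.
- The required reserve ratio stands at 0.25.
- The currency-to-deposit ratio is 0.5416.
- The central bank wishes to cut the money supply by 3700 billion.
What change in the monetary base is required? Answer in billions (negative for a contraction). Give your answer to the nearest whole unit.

The money multiplier is m = (1 + c) / (rr + e + c) = (1 + 0.5416) / (0.25 + 0.1054 + 0.5416) ≈ 1.71862.
ΔMB = ΔM / m = (−3700) / 1.71862 ≈ -2152.8901 billion.

-2153 billion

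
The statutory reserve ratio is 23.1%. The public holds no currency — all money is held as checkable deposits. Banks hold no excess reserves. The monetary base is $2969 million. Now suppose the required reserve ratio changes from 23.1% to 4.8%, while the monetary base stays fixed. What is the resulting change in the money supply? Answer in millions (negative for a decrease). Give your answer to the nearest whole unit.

Initially m₁ = 1 / (0.231) ≈ 4.32900, so M₁ = 4.32900 × 2969 = 12852.801 million.
After the change m₂ = 1 / (0.048) ≈ 20.83333, so M₂ = 20.83333 × 2969 ≈ 61854.1568 million.
ΔM = M₂ − M₁ = 61854.1568 − 12852.801 = 49001.3558 million.

$49001 million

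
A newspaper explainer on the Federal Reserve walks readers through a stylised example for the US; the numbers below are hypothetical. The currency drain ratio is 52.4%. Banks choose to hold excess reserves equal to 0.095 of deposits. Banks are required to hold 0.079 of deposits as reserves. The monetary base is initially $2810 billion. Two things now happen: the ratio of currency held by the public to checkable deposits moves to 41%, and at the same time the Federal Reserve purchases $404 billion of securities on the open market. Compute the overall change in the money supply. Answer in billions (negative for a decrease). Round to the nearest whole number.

$1625 billion

Before: m₁ = (1 + 0.524) / (0.079 + 0.095 + 0.524) ≈ 2.18338, MB₁ = 2810, so M₁ = 2.18338 × 2810 = 6135.2978 billion.
After: m₂ = (1 + 0.41) / (0.079 + 0.095 + 0.41) ≈ 2.41438, MB₂ = 2810 + 404 = 3214, so M₂ = 2.41438 × 3214 ≈ 7759.8173 billion.
ΔM = M₂ − M₁ = 7759.8173 − 6135.2978 = 1624.5195 billion.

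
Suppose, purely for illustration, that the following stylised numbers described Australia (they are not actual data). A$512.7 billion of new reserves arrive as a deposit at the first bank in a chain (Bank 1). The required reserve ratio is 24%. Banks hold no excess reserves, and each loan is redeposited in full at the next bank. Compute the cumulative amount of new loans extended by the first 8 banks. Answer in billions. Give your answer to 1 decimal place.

A$1442.8 billion

Bank i lends (1 − rr)^i of the original deposit: Bank 1 lends 512.7·0.7600 = 389.6520, Bank 2 lends 512.7·0.7600² ≈ 296.1355, and so on.
Summing a geometric series: total = 512.7·[0.7600·(1 − 0.7600^8) / (1 − 0.7600)] ≈ 1442.8432 billion.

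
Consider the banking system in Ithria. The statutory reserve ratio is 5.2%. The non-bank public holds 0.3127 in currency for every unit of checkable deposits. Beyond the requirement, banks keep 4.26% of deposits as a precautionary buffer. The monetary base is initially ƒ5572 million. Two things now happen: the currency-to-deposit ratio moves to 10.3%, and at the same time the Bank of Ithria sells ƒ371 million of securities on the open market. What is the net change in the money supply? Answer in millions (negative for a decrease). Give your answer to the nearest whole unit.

Before: m₁ = (1 + 0.3127) / (0.052 + 0.0426 + 0.3127) ≈ 3.22293, MB₁ = 5572, so M₁ = 3.22293 × 5572 ≈ 17958.166 million.
After: m₂ = (1 + 0.103) / (0.052 + 0.0426 + 0.103) ≈ 5.58198, MB₂ = 5572 − 371 = 5201, so M₂ = 5.58198 × 5201 ≈ 29031.878 million.
ΔM = M₂ − M₁ = 29031.878 − 17958.166 = 11073.712 million.

ƒ11074 million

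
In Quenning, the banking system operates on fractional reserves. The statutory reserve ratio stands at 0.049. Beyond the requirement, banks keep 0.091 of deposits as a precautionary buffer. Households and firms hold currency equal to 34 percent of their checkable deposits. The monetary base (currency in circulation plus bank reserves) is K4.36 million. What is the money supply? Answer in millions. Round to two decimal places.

K12.17 million

The money multiplier is m = (1 + c) / (rr + e + c) = (1 + 0.34) / (0.049 + 0.091 + 0.34) ≈ 2.7917.
So M = m × MB = 2.7917 × 4.36 ≈ 12.1718 million.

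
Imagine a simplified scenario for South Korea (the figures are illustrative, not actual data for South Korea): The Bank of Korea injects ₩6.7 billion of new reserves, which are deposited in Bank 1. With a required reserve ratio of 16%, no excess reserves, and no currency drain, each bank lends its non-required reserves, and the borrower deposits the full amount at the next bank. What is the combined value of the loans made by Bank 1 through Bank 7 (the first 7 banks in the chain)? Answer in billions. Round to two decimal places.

₩24.80 billion

Bank i lends (1 − rr)^i of the original deposit: Bank 1 lends 6.7·0.8400 = 5.6280, Bank 2 lends 6.7·0.8400² ≈ 4.7275, and so on.
Summing a geometric series: total = 6.7·[0.8400·(1 − 0.8400^7) / (1 − 0.8400)] ≈ 24.7952 billion.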